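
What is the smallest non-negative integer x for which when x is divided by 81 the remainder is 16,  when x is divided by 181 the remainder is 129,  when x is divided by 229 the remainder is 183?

274525

The moduli are pairwise coprime; N = 81·181·229 = 3357369.
N/81 = 41449; 41449 ≡ 58 (mod 81); 58·7 ≡ 1, so inverse 7.
N/181 = 18549; 18549 ≡ 87 (mod 181); 87·129 ≡ 1, so inverse 129.
N/229 = 14661; 14661 ≡ 5 (mod 229); 5·46 ≡ 1, so inverse 46.
x ≡ 16·41449·7 + 129·18549·129 + 183·14661·46 = 436732495.
436732495 mod 3357369 = 274525.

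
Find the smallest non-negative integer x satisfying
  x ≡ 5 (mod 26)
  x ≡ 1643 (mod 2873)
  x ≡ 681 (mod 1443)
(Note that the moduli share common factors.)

Combine the congruences pairwise.
gcd(26, 2873) = 13 and 13 | (1643 − 5), so the pair is consistent; merging gives x ≡ 1643 (mod 5746), where 5746 = lcm(26, 2873).
gcd(5746, 1443) = 13 and 13 | (681 − 1643), so the pair is consistent; merging gives x ≡ 214245 (mod 637806), where 637806 = lcm(5746, 1443).
The solution is unique modulo lcm(26, 2873, 1443) = 637806.

214245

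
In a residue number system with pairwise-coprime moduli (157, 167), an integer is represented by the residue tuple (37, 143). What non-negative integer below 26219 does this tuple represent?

From x ≡ 37 (mod 157) write x = 37 + 157t. Substituting into x ≡ 143 (mod 167) gives 157t ≡ 106 (mod 167), and since 157⁻¹ ≡ 50 (mod 167), t ≡ 123. Hence x ≡ 37 + 157·123 = 19348 (mod 26219).

19348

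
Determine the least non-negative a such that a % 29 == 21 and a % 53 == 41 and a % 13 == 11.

9475

The moduli are pairwise coprime; N = 29·53·13 = 19981.
N/29 = 689; 689 ≡ 22 (mod 29); 22·4 ≡ 1, so inverse 4.
N/53 = 377; 377 ≡ 6 (mod 53); 6·9 ≡ 1, so inverse 9.
N/13 = 1537; 1537 ≡ 3 (mod 13); 3·9 ≡ 1, so inverse 9.
a ≡ 21·689·4 + 41·377·9 + 11·1537·9 = 349152.
349152 mod 19981 = 9475.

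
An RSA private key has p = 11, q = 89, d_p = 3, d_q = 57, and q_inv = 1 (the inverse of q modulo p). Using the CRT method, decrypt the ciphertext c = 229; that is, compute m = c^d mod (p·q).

m₁ = c^(d_p) mod p: c ≡ 9 (mod 11), and 9^3 mod 11 = 3.
m₂ = c^(d_q) mod q: c ≡ 51 (mod 89), and 51^57 mod 89 = 62.
h = q_inv·(m₁ − m₂) mod p = 1·(3 − 62) mod 11 = 7.
m = m₂ + h·q = 62 + 7·89 = 685.

685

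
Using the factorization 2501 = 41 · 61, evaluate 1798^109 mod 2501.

Mod 41: 1798 ≡ 35; by Fermat, exponent reduces to 109 mod 40 = 29; 35^29 ≡ 19 (mod 41).
Mod 61: 1798 ≡ 29; by Fermat, exponent reduces to 109 mod 60 = 49; 29^49 ≡ 29 (mod 61).
Combine by CRT: x ≡ 19 (mod 41), x ≡ 29 (mod 61) ⇒ x ≡ 1249 (mod 2501).

1249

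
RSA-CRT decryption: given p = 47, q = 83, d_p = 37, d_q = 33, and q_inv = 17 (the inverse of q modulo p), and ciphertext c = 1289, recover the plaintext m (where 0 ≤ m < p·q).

m₁ = c^(d_p) mod p: c ≡ 20 (mod 47), and 20^37 mod 47 = 29.
m₂ = c^(d_q) mod q: c ≡ 44 (mod 83), and 44^33 mod 83 = 31.
h = q_inv·(m₁ − m₂) mod p = 17·(29 − 31) mod 47 = 13.
m = m₂ + h·q = 31 + 13·83 = 1110.

1110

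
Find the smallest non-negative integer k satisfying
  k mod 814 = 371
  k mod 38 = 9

gcd(814, 38) = 2 and 2 | (9 − 371), so the pair is consistent; merging gives k ≡ 10953 (mod 15466), where 15466 = lcm(814, 38).
The solution is unique modulo lcm(814, 38) = 15466.

10953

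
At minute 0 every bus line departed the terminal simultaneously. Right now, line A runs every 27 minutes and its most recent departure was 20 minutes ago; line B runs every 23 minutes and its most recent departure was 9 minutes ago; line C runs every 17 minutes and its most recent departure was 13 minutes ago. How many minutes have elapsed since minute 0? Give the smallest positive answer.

6932

Combine the congruences pairwise.
From t ≡ 20 (mod 27) write t = 20 + 27s. Substituting into t ≡ 9 (mod 23) gives 27s ≡ 12 (mod 23), and since 4⁻¹ ≡ 6 (mod 23), s ≡ 3. Hence t ≡ 20 + 27·3 = 101 (mod 621).
From t ≡ 101 (mod 621) write t = 101 + 621s. Substituting into t ≡ 13 (mod 17) gives 621s ≡ 14 (mod 17), and since 9⁻¹ ≡ 2 (mod 17), s ≡ 11. Hence t ≡ 101 + 621·11 = 6932 (mod 10557).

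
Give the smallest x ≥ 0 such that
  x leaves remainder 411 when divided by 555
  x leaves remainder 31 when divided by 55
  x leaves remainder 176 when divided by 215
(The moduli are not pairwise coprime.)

gcd(555, 55) = 5 and 5 | (31 − 411), so the pair is consistent; merging gives x ≡ 966 (mod 6105), where 6105 = lcm(555, 55).
gcd(6105, 215) = 5 and 5 | (176 − 966), so the pair is consistent; merging gives x ≡ 98646 (mod 262515), where 262515 = lcm(6105, 215).
The solution is unique modulo lcm(555, 55, 215) = 262515.

98646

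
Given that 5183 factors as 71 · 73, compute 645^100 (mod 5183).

616

Mod 71: 645 ≡ 6; by Fermat, exponent reduces to 100 mod 70 = 30; 6^30 ≡ 48 (mod 71).
Mod 73: 645 ≡ 61; by Fermat, exponent reduces to 100 mod 72 = 28; 61^28 ≡ 32 (mod 73).
Combine by CRT: x ≡ 48 (mod 71), x ≡ 32 (mod 73) ⇒ x ≡ 616 (mod 5183).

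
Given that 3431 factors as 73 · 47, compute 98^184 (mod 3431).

659

Mod 73: 98 ≡ 25; by Fermat, exponent reduces to 184 mod 72 = 40; 25^40 ≡ 2 (mod 73).
Mod 47: 98 ≡ 4; since 46 | 184, by Fermat 4^184 ≡ 1 (mod 47).
Combine by CRT: x ≡ 2 (mod 73), x ≡ 1 (mod 47) ⇒ x ≡ 659 (mod 3431).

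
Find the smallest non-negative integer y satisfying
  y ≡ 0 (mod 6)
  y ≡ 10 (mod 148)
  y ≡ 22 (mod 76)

5190

gcd(6, 148) = 2 and 2 | (10 − 0), so the pair is consistent; merging gives y ≡ 306 (mod 444), where 444 = lcm(6, 148).
gcd(444, 76) = 4 and 4 | (22 − 306), so the pair is consistent; merging gives y ≡ 5190 (mod 8436), where 8436 = lcm(444, 76).
The solution is unique modulo lcm(6, 148, 76) = 8436.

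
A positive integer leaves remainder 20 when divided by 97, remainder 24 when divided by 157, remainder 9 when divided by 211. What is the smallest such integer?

2221417

The moduli are pairwise coprime; N = 97·157·211 = 3213319.
N/97 = 33127; 33127 ≡ 50 (mod 97); 50·33 ≡ 1, so inverse 33.
N/157 = 20467; 20467 ≡ 57 (mod 157); 57·146 ≡ 1, so inverse 146.
N/211 = 15229; 15229 ≡ 37 (mod 211); 37·154 ≡ 1, so inverse 154.
m ≡ 20·33127·33 + 24·20467·146 + 9·15229·154 = 114687582.
114687582 mod 3213319 = 2221417.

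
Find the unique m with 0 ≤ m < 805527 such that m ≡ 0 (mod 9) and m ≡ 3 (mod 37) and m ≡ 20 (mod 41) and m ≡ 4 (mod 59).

Combine the congruences pairwise.
From m ≡ 0 (mod 9) write m = 0 + 9t. Substituting into m ≡ 3 (mod 37) gives 9t ≡ 3 (mod 37), and since 9⁻¹ ≡ 33 (mod 37), t ≡ 25. Hence m ≡ 0 + 9·25 = 225 (mod 333).
From m ≡ 225 (mod 333) write m = 225 + 333t. Substituting into m ≡ 20 (mod 41) gives 333t ≡ 0 (mod 41), and since 5⁻¹ ≡ 33 (mod 41), t ≡ 0. Hence m ≡ 225 + 333·0 = 225 (mod 13653).
From m ≡ 225 (mod 13653) write m = 225 + 13653t. Substituting into m ≡ 4 (mod 59) gives 13653t ≡ 15 (mod 59), and since 24⁻¹ ≡ 32 (mod 59), t ≡ 8. Hence m ≡ 225 + 13653·8 = 109449 (mod 805527).

109449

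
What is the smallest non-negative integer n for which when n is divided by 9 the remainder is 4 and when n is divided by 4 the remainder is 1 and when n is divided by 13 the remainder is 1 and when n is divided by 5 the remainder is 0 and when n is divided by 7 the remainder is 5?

From n ≡ 4 (mod 9) write n = 4 + 9t. Substituting into n ≡ 1 (mod 4) gives 9t ≡ 1 (mod 4), and since 1⁻¹ ≡ 1 (mod 4), t ≡ 1. Hence n ≡ 4 + 9·1 = 13 (mod 36).
From n ≡ 13 (mod 36) write n = 13 + 36t. Substituting into n ≡ 1 (mod 13) gives 36t ≡ 1 (mod 13), and since 10⁻¹ ≡ 4 (mod 13), t ≡ 4. Hence n ≡ 13 + 36·4 = 157 (mod 468).
From n ≡ 157 (mod 468) write n = 157 + 468t. Substituting into n ≡ 0 (mod 5) gives 468t ≡ 3 (mod 5), and since 3⁻¹ ≡ 2 (mod 5), t ≡ 1. Hence n ≡ 157 + 468·1 = 625 (mod 2340).
From n ≡ 625 (mod 2340) write n = 625 + 2340t. Substituting into n ≡ 5 (mod 7) gives 2340t ≡ 3 (mod 7), and since 2⁻¹ ≡ 4 (mod 7), t ≡ 5. Hence n ≡ 625 + 2340·5 = 12325 (mod 16380).

12325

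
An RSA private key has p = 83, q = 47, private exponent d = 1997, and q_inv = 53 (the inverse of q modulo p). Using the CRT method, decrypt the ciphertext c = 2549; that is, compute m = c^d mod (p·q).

3241

d_p = d mod (p−1) = 1997 mod 82 = 29; d_q = d mod (q−1) = 19.
m₁ = c^(d_p) mod p: c ≡ 59 (mod 83), and 59^29 mod 83 = 4.
m₂ = c^(d_q) mod q: c ≡ 11 (mod 47), and 11^19 mod 47 = 45.
h = q_inv·(m₁ − m₂) mod p = 53·(4 − 45) mod 83 = 68.
m = m₂ + h·q = 45 + 68·47 = 3241.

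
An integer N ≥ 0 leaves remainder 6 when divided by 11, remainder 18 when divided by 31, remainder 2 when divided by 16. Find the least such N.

4978

The moduli are pairwise coprime; M = 11·31·16 = 5456.
M/11 = 496; 496 ≡ 1 (mod 11), inverse 1.
M/31 = 176; 176 ≡ 21 (mod 31); 21·3 ≡ 1, so inverse 3.
M/16 = 341; 341 ≡ 5 (mod 16); 5·13 ≡ 1, so inverse 13.
N ≡ 6·496·1 + 18·176·3 + 2·341·13 = 21346.
21346 mod 5456 = 4978.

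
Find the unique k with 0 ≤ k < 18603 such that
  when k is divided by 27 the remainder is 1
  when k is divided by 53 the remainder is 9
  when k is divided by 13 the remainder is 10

9019

The moduli are pairwise coprime; N = 27·53·13 = 18603.
N/27 = 689; 689 ≡ 14 (mod 27); 14·2 ≡ 1, so inverse 2.
N/53 = 351; 351 ≡ 33 (mod 53); 33·45 ≡ 1, so inverse 45.
N/13 = 1431; 1431 ≡ 1 (mod 13), inverse 1.
k ≡ 1·689·2 + 9·351·45 + 10·1431·1 = 157843.
157843 mod 18603 = 9019.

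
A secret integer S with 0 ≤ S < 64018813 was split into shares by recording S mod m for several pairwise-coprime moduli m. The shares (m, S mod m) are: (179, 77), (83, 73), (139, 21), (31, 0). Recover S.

The moduli are pairwise coprime; N = 179·83·139·31 = 64018813.
N/179 = 357647; 357647 ≡ 5 (mod 179); 5·36 ≡ 1, so inverse 36.
N/83 = 771311; 771311 ≡ 75 (mod 83); 75·31 ≡ 1, so inverse 31.
N/139 = 460567; 460567 ≡ 60 (mod 139); 60·95 ≡ 1, so inverse 95.
N/31 = 2065123; 2065123 ≡ 27 (mod 31); 27·23 ≡ 1, so inverse 23.
S ≡ 77·357647·36 + 73·771311·31 + 21·460567·95 + 0·2065123·23 = 3655705442.
3655705442 mod 64018813 = 6633101.

6633101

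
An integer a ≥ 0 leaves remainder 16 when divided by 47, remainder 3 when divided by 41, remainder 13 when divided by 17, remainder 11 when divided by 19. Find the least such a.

36206

The moduli are pairwise coprime; N = 47·41·17·19 = 622421.
N/47 = 13243; 13243 ≡ 36 (mod 47); 36·17 ≡ 1, so inverse 17.
N/41 = 15181; 15181 ≡ 11 (mod 41); 11·15 ≡ 1, so inverse 15.
N/17 = 36613; 36613 ≡ 12 (mod 17); 12·10 ≡ 1, so inverse 10.
N/19 = 32759; 32759 ≡ 3 (mod 19); 3·13 ≡ 1, so inverse 13.
a ≡ 16·13243·17 + 3·15181·15 + 13·36613·10 + 11·32759·13 = 13729468.
13729468 mod 622421 = 36206.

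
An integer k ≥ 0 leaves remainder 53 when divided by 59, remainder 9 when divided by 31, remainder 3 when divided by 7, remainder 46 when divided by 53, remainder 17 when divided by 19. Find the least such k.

The moduli are pairwise coprime; N = 59·31·7·53·19 = 12892621.
N/59 = 218519; 218519 ≡ 42 (mod 59); 42·52 ≡ 1, so inverse 52.
N/31 = 415891; 415891 ≡ 26 (mod 31); 26·6 ≡ 1, so inverse 6.
N/7 = 1841803; 1841803 ≡ 5 (mod 7); 5·3 ≡ 1, so inverse 3.
N/53 = 243257; 243257 ≡ 40 (mod 53); 40·4 ≡ 1, so inverse 4.
N/19 = 678559; 678559 ≡ 12 (mod 19); 12·8 ≡ 1, so inverse 8.
k ≡ 53·218519·52 + 9·415891·6 + 3·1841803·3 + 46·243257·4 + 17·678559·8 = 778316017.
778316017 mod 12892621 = 4758757.

4758757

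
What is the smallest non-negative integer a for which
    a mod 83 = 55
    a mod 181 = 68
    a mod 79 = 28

From a ≡ 55 (mod 83) write a = 55 + 83t. Substituting into a ≡ 68 (mod 181) gives 83t ≡ 13 (mod 181), and since 83⁻¹ ≡ 24 (mod 181), t ≡ 131. Hence a ≡ 55 + 83·131 = 10928 (mod 15023).
From a ≡ 10928 (mod 15023) write a = 10928 + 15023t. Substituting into a ≡ 28 (mod 79) gives 15023t ≡ 2 (mod 79), and since 13⁻¹ ≡ 73 (mod 79), t ≡ 67. Hence a ≡ 10928 + 15023·67 = 1017469 (mod 1186817).

1017469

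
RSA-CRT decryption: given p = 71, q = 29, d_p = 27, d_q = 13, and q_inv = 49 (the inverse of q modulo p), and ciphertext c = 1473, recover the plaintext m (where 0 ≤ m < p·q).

778

m₁ = c^(d_p) mod p: c ≡ 53 (mod 71), and 53^27 mod 71 = 68.
m₂ = c^(d_q) mod q: c ≡ 23 (mod 29), and 23^13 mod 29 = 24.
h = q_inv·(m₁ − m₂) mod p = 49·(68 − 24) mod 71 = 26.
m = m₂ + h·q = 24 + 26·29 = 778.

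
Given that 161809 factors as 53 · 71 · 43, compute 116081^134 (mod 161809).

135852

Mod 53: 116081 ≡ 11; by Fermat, exponent reduces to 134 mod 52 = 30; 11^30 ≡ 13 (mod 53).
Mod 71: 116081 ≡ 67; by Fermat, exponent reduces to 134 mod 70 = 64; 67^64 ≡ 29 (mod 71).
Mod 43: 116081 ≡ 24; by Fermat, exponent reduces to 134 mod 42 = 8; 24^8 ≡ 15 (mod 43).
Combine by CRT: x ≡ 13 (mod 53), x ≡ 29 (mod 71), x ≡ 15 (mod 43) ⇒ x ≡ 135852 (mod 161809).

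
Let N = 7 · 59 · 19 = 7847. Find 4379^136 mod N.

4246

Mod 7: 4379 ≡ 4; by Fermat, exponent reduces to 136 mod 6 = 4; 4^4 ≡ 4 (mod 7).
Mod 59: 4379 ≡ 13; by Fermat, exponent reduces to 136 mod 58 = 20; 13^20 ≡ 57 (mod 59).
Mod 19: 4379 ≡ 9; by Fermat, exponent reduces to 136 mod 18 = 10; 9^10 ≡ 9 (mod 19).
Combine by CRT: x ≡ 4 (mod 7), x ≡ 57 (mod 59), x ≡ 9 (mod 19) ⇒ x ≡ 4246 (mod 7847).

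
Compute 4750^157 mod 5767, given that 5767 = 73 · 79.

1432

Mod 73: 4750 ≡ 5; by Fermat, exponent reduces to 157 mod 72 = 13; 5^13 ≡ 45 (mod 73).
Mod 79: 4750 ≡ 10; by Fermat, exponent reduces to 157 mod 78 = 1; 10^1 ≡ 10 (mod 79).
Combine by CRT: x ≡ 45 (mod 73), x ≡ 10 (mod 79) ⇒ x ≡ 1432 (mod 5767).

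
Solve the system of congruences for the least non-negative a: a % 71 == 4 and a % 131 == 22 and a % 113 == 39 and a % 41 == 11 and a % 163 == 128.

The moduli are pairwise coprime; N = 71·131·113·41·163 = 7023919879.
N/71 = 98928449; 98928449 ≡ 31 (mod 71); 31·55 ≡ 1, so inverse 55.
N/131 = 53617709; 53617709 ≡ 64 (mod 131); 64·43 ≡ 1, so inverse 43.
N/113 = 62158583; 62158583 ≡ 108 (mod 113); 108·45 ≡ 1, so inverse 45.
N/41 = 171315119; 171315119 ≡ 22 (mod 41); 22·28 ≡ 1, so inverse 28.
N/163 = 43091533; 43091533 ≡ 38 (mod 163); 38·133 ≡ 1, so inverse 133.
a ≡ 4·98928449·55 + 22·53617709·43 + 39·62158583·45 + 11·171315119·28 + 128·43091533·133 = 967930239103.
967930239103 mod 7023919879 = 5653215680.

5653215680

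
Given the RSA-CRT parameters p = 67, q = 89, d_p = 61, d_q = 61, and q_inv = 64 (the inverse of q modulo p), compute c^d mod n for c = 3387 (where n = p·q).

m₁ = c^(d_p) mod p: c ≡ 37 (mod 67), and 37^61 mod 67 = 37.
m₂ = c^(d_q) mod q: c ≡ 5 (mod 89), and 5^61 mod 89 = 80.
h = q_inv·(m₁ − m₂) mod p = 64·(37 − 80) mod 67 = 62.
m = m₂ + h·q = 80 + 62·89 = 5598.

5598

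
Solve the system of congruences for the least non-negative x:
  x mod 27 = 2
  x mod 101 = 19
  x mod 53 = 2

The moduli are pairwise coprime; N = 27·101·53 = 144531.
N/27 = 5353; 5353 ≡ 7 (mod 27); 7·4 ≡ 1, so inverse 4.
N/101 = 1431; 1431 ≡ 17 (mod 101); 17·6 ≡ 1, so inverse 6.
N/53 = 2727; 2727 ≡ 24 (mod 53); 24·42 ≡ 1, so inverse 42.
x ≡ 2·5353·4 + 19·1431·6 + 2·2727·42 = 435026.
435026 mod 144531 = 1433.

1433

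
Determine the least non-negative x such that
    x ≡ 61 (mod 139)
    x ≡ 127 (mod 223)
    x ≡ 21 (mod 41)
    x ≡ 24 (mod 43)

The moduli are pairwise coprime; N = 139·223·41·43 = 54647711.
N/139 = 393149; 393149 ≡ 57 (mod 139); 57·100 ≡ 1, so inverse 100.
N/223 = 245057; 245057 ≡ 203 (mod 223); 203·78 ≡ 1, so inverse 78.
N/41 = 1332871; 1332871 ≡ 2 (mod 41); 2·21 ≡ 1, so inverse 21.
N/43 = 1270877; 1270877 ≡ 12 (mod 43); 12·18 ≡ 1, so inverse 18.
x ≡ 61·393149·100 + 127·245057·78 + 21·1332871·21 + 24·1270877·18 = 5962558517.
5962558517 mod 54647711 = 5958018.

5958018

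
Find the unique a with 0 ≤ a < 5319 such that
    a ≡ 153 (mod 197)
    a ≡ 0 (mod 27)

3699

From a ≡ 153 (mod 197) write a = 153 + 197t. Substituting into a ≡ 0 (mod 27) gives 197t ≡ 9 (mod 27), and since 8⁻¹ ≡ 17 (mod 27), t ≡ 18. Hence a ≡ 153 + 197·18 = 3699 (mod 5319).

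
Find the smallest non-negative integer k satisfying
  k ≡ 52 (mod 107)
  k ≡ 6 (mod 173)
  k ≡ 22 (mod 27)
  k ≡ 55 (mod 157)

62082094

From k ≡ 52 (mod 107) write k = 52 + 107t. Substituting into k ≡ 6 (mod 173) gives 107t ≡ 127 (mod 173), and since 107⁻¹ ≡ 76 (mod 173), t ≡ 137. Hence k ≡ 52 + 107·137 = 14711 (mod 18511).
From k ≡ 14711 (mod 18511) write k = 14711 + 18511t. Substituting into k ≡ 22 (mod 27) gives 18511t ≡ 26 (mod 27), and since 16⁻¹ ≡ 22 (mod 27), t ≡ 5. Hence k ≡ 14711 + 18511·5 = 107266 (mod 499797).
From k ≡ 107266 (mod 499797) write k = 107266 + 499797t. Substituting into k ≡ 55 (mod 157) gives 499797t ≡ 20 (mod 157), and since 66⁻¹ ≡ 69 (mod 157), t ≡ 124. Hence k ≡ 107266 + 499797·124 = 62082094 (mod 78468129).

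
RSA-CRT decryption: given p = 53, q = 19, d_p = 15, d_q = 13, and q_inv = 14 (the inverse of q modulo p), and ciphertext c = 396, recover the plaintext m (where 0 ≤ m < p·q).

594

m₁ = c^(d_p) mod p: c ≡ 25 (mod 53), and 25^15 mod 53 = 11.
m₂ = c^(d_q) mod q: c ≡ 16 (mod 19), and 16^13 mod 19 = 5.
h = q_inv·(m₁ − m₂) mod p = 14·(11 − 5) mod 53 = 31.
m = m₂ + h·q = 5 + 31·19 = 594.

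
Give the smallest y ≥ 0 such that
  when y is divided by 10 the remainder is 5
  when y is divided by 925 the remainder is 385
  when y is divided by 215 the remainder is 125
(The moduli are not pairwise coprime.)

76235

gcd(10, 925) = 5 and 5 | (385 − 5), so the pair is consistent; merging gives y ≡ 385 (mod 1850), where 1850 = lcm(10, 925).
gcd(1850, 215) = 5 and 5 | (125 − 385), so the pair is consistent; merging gives y ≡ 76235 (mod 79550), where 79550 = lcm(1850, 215).
The solution is unique modulo lcm(10, 925, 215) = 79550.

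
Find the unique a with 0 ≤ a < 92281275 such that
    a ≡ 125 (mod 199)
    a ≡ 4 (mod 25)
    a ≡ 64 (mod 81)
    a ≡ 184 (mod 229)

The moduli are pairwise coprime; N = 199·25·81·229 = 92281275.
N/199 = 463725; 463725 ≡ 55 (mod 199); 55·76 ≡ 1, so inverse 76.
N/25 = 3691251; 3691251 ≡ 1 (mod 25), inverse 1.
N/81 = 1139275; 1139275 ≡ 10 (mod 81); 10·73 ≡ 1, so inverse 73.
N/229 = 402975; 402975 ≡ 164 (mod 229); 164·155 ≡ 1, so inverse 155.
a ≡ 125·463725·76 + 4·3691251·1 + 64·1139275·73 + 184·402975·155 = 21235692304.
21235692304 mod 92281275 = 10999054.

10999054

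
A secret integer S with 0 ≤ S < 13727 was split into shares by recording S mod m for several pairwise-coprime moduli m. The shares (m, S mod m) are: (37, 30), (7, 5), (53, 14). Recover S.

2028

The moduli are pairwise coprime; N = 37·7·53 = 13727.
N/37 = 371; 371 ≡ 1 (mod 37), inverse 1.
N/7 = 1961; 1961 ≡ 1 (mod 7), inverse 1.
N/53 = 259; 259 ≡ 47 (mod 53); 47·44 ≡ 1, so inverse 44.
S ≡ 30·371·1 + 5·1961·1 + 14·259·44 = 180479.
180479 mod 13727 = 2028.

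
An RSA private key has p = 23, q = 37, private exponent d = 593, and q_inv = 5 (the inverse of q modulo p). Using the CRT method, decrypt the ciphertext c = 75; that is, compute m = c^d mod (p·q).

d_p = d mod (p−1) = 593 mod 22 = 21; d_q = d mod (q−1) = 17.
m₁ = c^(d_p) mod p: c ≡ 6 (mod 23), and 6^21 mod 23 = 4.
m₂ = c^(d_q) mod q: c ≡ 1 (mod 37), and 1^17 mod 37 = 1.
h = q_inv·(m₁ − m₂) mod p = 5·(4 − 1) mod 23 = 15.
m = m₂ + h·q = 1 + 15·37 = 556.

556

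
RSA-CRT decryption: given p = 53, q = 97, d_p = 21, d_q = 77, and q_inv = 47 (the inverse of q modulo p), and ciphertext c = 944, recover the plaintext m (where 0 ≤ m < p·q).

m₁ = c^(d_p) mod p: c ≡ 43 (mod 53), and 43^21 mod 53 = 29.
m₂ = c^(d_q) mod q: c ≡ 71 (mod 97), and 71^77 mod 97 = 90.
h = q_inv·(m₁ − m₂) mod p = 47·(29 − 90) mod 53 = 48.
m = m₂ + h·q = 90 + 48·97 = 4746.

4746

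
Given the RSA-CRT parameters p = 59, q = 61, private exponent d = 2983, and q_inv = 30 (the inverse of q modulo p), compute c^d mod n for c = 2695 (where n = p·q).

d_p = d mod (p−1) = 2983 mod 58 = 25; d_q = d mod (q−1) = 43.
m₁ = c^(d_p) mod p: c ≡ 40 (mod 59), and 40^25 mod 59 = 6.
m₂ = c^(d_q) mod q: c ≡ 11 (mod 61), and 11^43 mod 61 = 50.
h = q_inv·(m₁ − m₂) mod p = 30·(6 − 50) mod 59 = 37.
m = m₂ + h·q = 50 + 37·61 = 2307.

2307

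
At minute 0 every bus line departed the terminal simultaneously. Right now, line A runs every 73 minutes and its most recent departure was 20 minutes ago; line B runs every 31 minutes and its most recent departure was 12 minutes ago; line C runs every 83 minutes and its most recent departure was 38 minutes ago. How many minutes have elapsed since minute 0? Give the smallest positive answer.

From t ≡ 20 (mod 73) write t = 20 + 73s. Substituting into t ≡ 12 (mod 31) gives 73s ≡ 23 (mod 31), and since 11⁻¹ ≡ 17 (mod 31), s ≡ 19. Hence t ≡ 20 + 73·19 = 1407 (mod 2263).
From t ≡ 1407 (mod 2263) write t = 1407 + 2263s. Substituting into t ≡ 38 (mod 83) gives 2263s ≡ 42 (mod 83), and since 22⁻¹ ≡ 34 (mod 83), s ≡ 17. Hence t ≡ 1407 + 2263·17 = 39878 (mod 187829).

39878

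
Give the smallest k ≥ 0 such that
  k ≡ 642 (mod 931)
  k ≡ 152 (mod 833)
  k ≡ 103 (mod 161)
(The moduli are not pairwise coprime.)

gcd(931, 833) = 49 and 49 | (152 − 642), so the pair is consistent; merging gives k ≡ 11814 (mod 15827), where 15827 = lcm(931, 833).
gcd(15827, 161) = 7 and 7 | (103 − 11814), so the pair is consistent; merging gives k ≡ 233392 (mod 364021), where 364021 = lcm(15827, 161).
The solution is unique modulo lcm(931, 833, 161) = 364021.

233392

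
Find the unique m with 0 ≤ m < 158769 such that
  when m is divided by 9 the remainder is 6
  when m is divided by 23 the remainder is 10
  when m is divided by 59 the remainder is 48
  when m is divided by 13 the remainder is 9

From m ≡ 6 (mod 9) write m = 6 + 9t. Substituting into m ≡ 10 (mod 23) gives 9t ≡ 4 (mod 23), and since 9⁻¹ ≡ 18 (mod 23), t ≡ 3. Hence m ≡ 6 + 9·3 = 33 (mod 207).
From m ≡ 33 (mod 207) write m = 33 + 207t. Substituting into m ≡ 48 (mod 59) gives 207t ≡ 15 (mod 59), and since 30⁻¹ ≡ 2 (mod 59), t ≡ 30. Hence m ≡ 33 + 207·30 = 6243 (mod 12213).
From m ≡ 6243 (mod 12213) write m = 6243 + 12213t. Substituting into m ≡ 9 (mod 13) gives 12213t ≡ 6 (mod 13), and since 6⁻¹ ≡ 11 (mod 13), t ≡ 1. Hence m ≡ 6243 + 12213·1 = 18456 (mod 158769).

18456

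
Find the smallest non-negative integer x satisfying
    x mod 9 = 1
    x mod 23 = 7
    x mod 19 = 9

The moduli are pairwise coprime; N = 9·23·19 = 3933.
N/9 = 437; 437 ≡ 5 (mod 9); 5·2 ≡ 1, so inverse 2.
N/23 = 171; 171 ≡ 10 (mod 23); 10·7 ≡ 1, so inverse 7.
N/19 = 207; 207 ≡ 17 (mod 19); 17·9 ≡ 1, so inverse 9.
x ≡ 1·437·2 + 7·171·7 + 9·207·9 = 26020.
26020 mod 3933 = 2422.

2422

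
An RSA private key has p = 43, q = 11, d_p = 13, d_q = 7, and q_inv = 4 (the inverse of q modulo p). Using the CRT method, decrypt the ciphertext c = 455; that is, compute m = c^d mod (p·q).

401

m₁ = c^(d_p) mod p: c ≡ 25 (mod 43), and 25^13 mod 43 = 14.
m₂ = c^(d_q) mod q: c ≡ 4 (mod 11), and 4^7 mod 11 = 5.
h = q_inv·(m₁ − m₂) mod p = 4·(14 − 5) mod 43 = 36.
m = m₂ + h·q = 5 + 36·11 = 401.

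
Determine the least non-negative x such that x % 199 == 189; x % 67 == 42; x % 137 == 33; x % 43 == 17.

72606334

The moduli are pairwise coprime; N = 199·67·137·43 = 78544703.
N/199 = 394697; 394697 ≡ 80 (mod 199); 80·102 ≡ 1, so inverse 102.
N/67 = 1172309; 1172309 ≡ 10 (mod 67); 10·47 ≡ 1, so inverse 47.
N/137 = 573319; 573319 ≡ 111 (mod 137); 111·79 ≡ 1, so inverse 79.
N/43 = 1826621; 1826621 ≡ 24 (mod 43); 24·9 ≡ 1, so inverse 9.
x ≡ 189·394697·102 + 42·1172309·47 + 33·573319·79 + 17·1826621·9 = 11697222378.
11697222378 mod 78544703 = 72606334.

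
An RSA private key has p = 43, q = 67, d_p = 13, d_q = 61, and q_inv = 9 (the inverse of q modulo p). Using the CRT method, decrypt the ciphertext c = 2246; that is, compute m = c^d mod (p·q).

m₁ = c^(d_p) mod p: c ≡ 10 (mod 43), and 10^13 mod 43 = 38.
m₂ = c^(d_q) mod q: c ≡ 35 (mod 67), and 35^61 mod 67 = 55.
h = q_inv·(m₁ − m₂) mod p = 9·(38 − 55) mod 43 = 19.
m = m₂ + h·q = 55 + 19·67 = 1328.

1328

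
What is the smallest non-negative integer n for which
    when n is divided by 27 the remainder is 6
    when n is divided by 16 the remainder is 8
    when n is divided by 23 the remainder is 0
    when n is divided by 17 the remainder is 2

The moduli are pairwise coprime; M = 27·16·23·17 = 168912.
M/27 = 6256; 6256 ≡ 19 (mod 27); 19·10 ≡ 1, so inverse 10.
M/16 = 10557; 10557 ≡ 13 (mod 16); 13·5 ≡ 1, so inverse 5.
M/23 = 7344; 7344 ≡ 7 (mod 23); 7·10 ≡ 1, so inverse 10.
M/17 = 9936; 9936 ≡ 8 (mod 17); 8·15 ≡ 1, so inverse 15.
n ≡ 6·6256·10 + 8·10557·5 + 0·7344·10 + 2·9936·15 = 1095720.
1095720 mod 168912 = 82248.

82248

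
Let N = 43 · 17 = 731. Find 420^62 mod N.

Mod 43: 420 ≡ 33; by Fermat, exponent reduces to 62 mod 42 = 20; 33^20 ≡ 13 (mod 43).
Mod 17: 420 ≡ 12; by Fermat, exponent reduces to 62 mod 16 = 14; 12^14 ≡ 15 (mod 17).
Combine by CRT: x ≡ 13 (mod 43), x ≡ 15 (mod 17) ⇒ x ≡ 185 (mod 731).

185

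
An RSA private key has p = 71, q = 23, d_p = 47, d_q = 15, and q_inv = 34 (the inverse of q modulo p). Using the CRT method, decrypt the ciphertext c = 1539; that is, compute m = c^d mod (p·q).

375

m₁ = c^(d_p) mod p: c ≡ 48 (mod 71), and 48^47 mod 71 = 20.
m₂ = c^(d_q) mod q: c ≡ 21 (mod 23), and 21^15 mod 23 = 7.
h = q_inv·(m₁ − m₂) mod p = 34·(20 − 7) mod 71 = 16.
m = m₂ + h·q = 7 + 16·23 = 375.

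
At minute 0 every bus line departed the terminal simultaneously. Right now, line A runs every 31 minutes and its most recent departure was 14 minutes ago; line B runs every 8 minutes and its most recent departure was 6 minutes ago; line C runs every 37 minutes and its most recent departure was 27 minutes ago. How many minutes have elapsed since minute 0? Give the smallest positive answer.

The moduli are pairwise coprime; N = 31·8·37 = 9176.
N/31 = 296; 296 ≡ 17 (mod 31); 17·11 ≡ 1, so inverse 11.
N/8 = 1147; 1147 ≡ 3 (mod 8); 3·3 ≡ 1, so inverse 3.
N/37 = 248; 248 ≡ 26 (mod 37); 26·10 ≡ 1, so inverse 10.
t ≡ 14·296·11 + 6·1147·3 + 27·248·10 = 133190.
133190 mod 9176 = 4726.

4726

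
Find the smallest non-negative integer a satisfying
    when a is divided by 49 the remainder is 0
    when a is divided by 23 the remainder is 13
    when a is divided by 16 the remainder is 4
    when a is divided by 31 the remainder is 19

From a ≡ 0 (mod 49) write a = 0 + 49t. Substituting into a ≡ 13 (mod 23) gives 49t ≡ 13 (mod 23), and since 3⁻¹ ≡ 8 (mod 23), t ≡ 12. Hence a ≡ 0 + 49·12 = 588 (mod 1127).
From a ≡ 588 (mod 1127) write a = 588 + 1127t. Substituting into a ≡ 4 (mod 16) gives 1127t ≡ 8 (mod 16), and since 7⁻¹ ≡ 7 (mod 16), t ≡ 8. Hence a ≡ 588 + 1127·8 = 9604 (mod 18032).
From a ≡ 9604 (mod 18032) write a = 9604 + 18032t. Substituting into a ≡ 19 (mod 31) gives 18032t ≡ 25 (mod 31), and since 21⁻¹ ≡ 3 (mod 31), t ≡ 13. Hence a ≡ 9604 + 18032·13 = 244020 (mod 558992).

244020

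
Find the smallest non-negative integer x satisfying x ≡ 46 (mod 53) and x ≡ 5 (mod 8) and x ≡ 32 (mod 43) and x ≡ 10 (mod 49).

The moduli are pairwise coprime; N = 53·8·43·49 = 893368.
N/53 = 16856; 16856 ≡ 2 (mod 53); 2·27 ≡ 1, so inverse 27.
N/8 = 111671; 111671 ≡ 7 (mod 8); 7·7 ≡ 1, so inverse 7.
N/43 = 20776; 20776 ≡ 7 (mod 43); 7·37 ≡ 1, so inverse 37.
N/49 = 18232; 18232 ≡ 4 (mod 49); 4·37 ≡ 1, so inverse 37.
x ≡ 46·16856·27 + 5·111671·7 + 32·20776·37 + 10·18232·37 = 56188261.
56188261 mod 893368 = 799445.

799445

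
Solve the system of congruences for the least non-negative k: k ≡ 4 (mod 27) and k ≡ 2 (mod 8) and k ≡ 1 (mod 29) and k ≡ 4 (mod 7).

The moduli are pairwise coprime; N = 27·8·29·7 = 43848.
N/27 = 1624; 1624 ≡ 4 (mod 27); 4·7 ≡ 1, so inverse 7.
N/8 = 5481; 5481 ≡ 1 (mod 8), inverse 1.
N/29 = 1512; 1512 ≡ 4 (mod 29); 4·22 ≡ 1, so inverse 22.
N/7 = 6264; 6264 ≡ 6 (mod 7); 6·6 ≡ 1, so inverse 6.
k ≡ 4·1624·7 + 2·5481·1 + 1·1512·22 + 4·6264·6 = 240034.
240034 mod 43848 = 20794.

20794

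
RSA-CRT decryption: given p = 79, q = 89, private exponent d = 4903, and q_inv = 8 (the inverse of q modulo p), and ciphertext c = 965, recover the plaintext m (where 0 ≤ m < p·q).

2555

d_p = d mod (p−1) = 4903 mod 78 = 67; d_q = d mod (q−1) = 63.
m₁ = c^(d_p) mod p: c ≡ 17 (mod 79), and 17^67 mod 79 = 27.
m₂ = c^(d_q) mod q: c ≡ 75 (mod 89), and 75^63 mod 89 = 63.
h = q_inv·(m₁ − m₂) mod p = 8·(27 − 63) mod 79 = 28.
m = m₂ + h·q = 63 + 28·89 = 2555.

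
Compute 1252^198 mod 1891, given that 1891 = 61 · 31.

1341

Mod 61: 1252 ≡ 32; by Fermat, exponent reduces to 198 mod 60 = 18; 32^18 ≡ 60 (mod 61).
Mod 31: 1252 ≡ 12; by Fermat, exponent reduces to 198 mod 30 = 18; 12^18 ≡ 8 (mod 31).
Combine by CRT: x ≡ 60 (mod 61), x ≡ 8 (mod 31) ⇒ x ≡ 1341 (mod 1891).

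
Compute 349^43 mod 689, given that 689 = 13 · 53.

Mod 13: 349 ≡ 11; by Fermat, exponent reduces to 43 mod 12 = 7; 11^7 ≡ 2 (mod 13).
Mod 53: 349 ≡ 31; 31^43 ≡ 14 (mod 53).
Combine by CRT: x ≡ 2 (mod 13), x ≡ 14 (mod 53) ⇒ x ≡ 67 (mod 689).

67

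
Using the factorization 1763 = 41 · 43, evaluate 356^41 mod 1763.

233

Mod 41: 356 ≡ 28; by Fermat, exponent reduces to 41 mod 40 = 1; 28^1 ≡ 28 (mod 41).
Mod 43: 356 ≡ 12; 12^41 ≡ 18 (mod 43).
Combine by CRT: x ≡ 28 (mod 41), x ≡ 18 (mod 43) ⇒ x ≡ 233 (mod 1763).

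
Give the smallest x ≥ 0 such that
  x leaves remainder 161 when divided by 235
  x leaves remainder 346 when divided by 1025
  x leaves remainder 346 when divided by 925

417521

Combine the congruences pairwise.
gcd(235, 1025) = 5 and 5 | (346 − 161), so the pair is consistent; merging gives x ≡ 32121 (mod 48175), where 48175 = lcm(235, 1025).
gcd(48175, 925) = 25 and 25 | (346 − 32121), so the pair is consistent; merging gives x ≡ 417521 (mod 1782475), where 1782475 = lcm(48175, 925).
The solution is unique modulo lcm(235, 1025, 925) = 1782475.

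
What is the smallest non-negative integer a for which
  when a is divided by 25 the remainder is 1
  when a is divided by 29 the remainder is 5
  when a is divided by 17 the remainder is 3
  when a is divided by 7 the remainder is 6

From a ≡ 1 (mod 25) write a = 1 + 25t. Substituting into a ≡ 5 (mod 29) gives 25t ≡ 4 (mod 29), and since 25⁻¹ ≡ 7 (mod 29), t ≡ 28. Hence a ≡ 1 + 25·28 = 701 (mod 725).
From a ≡ 701 (mod 725) write a = 701 + 725t. Substituting into a ≡ 3 (mod 17) gives 725t ≡ 16 (mod 17), and since 11⁻¹ ≡ 14 (mod 17), t ≡ 3. Hence a ≡ 701 + 725·3 = 2876 (mod 12325).
From a ≡ 2876 (mod 12325) write a = 2876 + 12325t. Substituting into a ≡ 6 (mod 7) gives 12325t ≡ 0 (mod 7), and since 5⁻¹ ≡ 3 (mod 7), t ≡ 0. Hence a ≡ 2876 + 12325·0 = 2876 (mod 86275).

2876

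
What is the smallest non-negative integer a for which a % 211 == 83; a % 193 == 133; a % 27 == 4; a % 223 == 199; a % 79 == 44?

18623465653

The moduli are pairwise coprime; N = 211·193·27·223·79 = 19370261457.
N/211 = 91802187; 91802187 ≡ 96 (mod 211); 96·11 ≡ 1, so inverse 11.
N/193 = 100364049; 100364049 ≡ 189 (mod 193); 189·48 ≡ 1, so inverse 48.
N/27 = 717417091; 717417091 ≡ 10 (mod 27); 10·19 ≡ 1, so inverse 19.
N/223 = 86862159; 86862159 ≡ 91 (mod 223); 91·174 ≡ 1, so inverse 174.
N/79 = 245193183; 245193183 ≡ 14 (mod 79); 14·17 ≡ 1, so inverse 17.
a ≡ 83·91802187·11 + 133·100364049·48 + 4·717417091·19 + 199·86862159·174 + 44·245193183·17 = 3970156802881.
3970156802881 mod 19370261457 = 18623465653.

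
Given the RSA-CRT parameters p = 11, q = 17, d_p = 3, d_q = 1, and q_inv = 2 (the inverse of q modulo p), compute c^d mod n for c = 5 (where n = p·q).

158

m₁ = c^(d_p) mod p: c ≡ 5 (mod 11), and 5^3 mod 11 = 4.
m₂ = c^(d_q) mod q: c ≡ 5 (mod 17), and 5^1 mod 17 = 5.
h = q_inv·(m₁ − m₂) mod p = 2·(4 − 5) mod 11 = 9.
m = m₂ + h·q = 5 + 9·17 = 158.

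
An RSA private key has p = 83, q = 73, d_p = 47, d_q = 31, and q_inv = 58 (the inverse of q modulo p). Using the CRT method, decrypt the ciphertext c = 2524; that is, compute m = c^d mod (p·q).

5860

m₁ = c^(d_p) mod p: c ≡ 34 (mod 83), and 34^47 mod 83 = 50.
m₂ = c^(d_q) mod q: c ≡ 42 (mod 73), and 42^31 mod 73 = 20.
h = q_inv·(m₁ − m₂) mod p = 58·(50 − 20) mod 83 = 80.
m = m₂ + h·q = 20 + 80·73 = 5860.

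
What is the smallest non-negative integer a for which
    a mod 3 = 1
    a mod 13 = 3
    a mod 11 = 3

289

Combine the congruences pairwise.
From a ≡ 1 (mod 3) write a = 1 + 3t. Substituting into a ≡ 3 (mod 13) gives 3t ≡ 2 (mod 13), and since 3⁻¹ ≡ 9 (mod 13), t ≡ 5. Hence a ≡ 1 + 3·5 = 16 (mod 39).
From a ≡ 16 (mod 39) write a = 16 + 39t. Substituting into a ≡ 3 (mod 11) gives 39t ≡ 9 (mod 11), and since 6⁻¹ ≡ 2 (mod 11), t ≡ 7. Hence a ≡ 16 + 39·7 = 289 (mod 429).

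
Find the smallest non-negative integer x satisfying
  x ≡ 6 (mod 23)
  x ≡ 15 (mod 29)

From x ≡ 6 (mod 23) write x = 6 + 23t. Substituting into x ≡ 15 (mod 29) gives 23t ≡ 9 (mod 29), and since 23⁻¹ ≡ 24 (mod 29), t ≡ 13. Hence x ≡ 6 + 23·13 = 305 (mod 667).

305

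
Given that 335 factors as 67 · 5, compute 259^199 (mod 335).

Mod 67: 259 ≡ 58; by Fermat, exponent reduces to 199 mod 66 = 1; 58^1 ≡ 58 (mod 67).
Mod 5: 259 ≡ 4; by Fermat, exponent reduces to 199 mod 4 = 3; 4^3 ≡ 4 (mod 5).
Combine by CRT: x ≡ 58 (mod 67), x ≡ 4 (mod 5) ⇒ x ≡ 259 (mod 335).

259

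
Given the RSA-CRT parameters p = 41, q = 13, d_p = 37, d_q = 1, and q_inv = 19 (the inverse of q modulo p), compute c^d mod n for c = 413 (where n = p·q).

530

m₁ = c^(d_p) mod p: c ≡ 3 (mod 41), and 3^37 mod 41 = 38.
m₂ = c^(d_q) mod q: c ≡ 10 (mod 13), and 10^1 mod 13 = 10.
h = q_inv·(m₁ − m₂) mod p = 19·(38 − 10) mod 41 = 40.
m = m₂ + h·q = 10 + 40·13 = 530.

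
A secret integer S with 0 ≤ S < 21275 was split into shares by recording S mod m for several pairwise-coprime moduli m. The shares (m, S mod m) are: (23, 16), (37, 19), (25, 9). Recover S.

16484

The moduli are pairwise coprime; N = 23·37·25 = 21275.
N/23 = 925; 925 ≡ 5 (mod 23); 5·14 ≡ 1, so inverse 14.
N/37 = 575; 575 ≡ 20 (mod 37); 20·13 ≡ 1, so inverse 13.
N/25 = 851; 851 ≡ 1 (mod 25), inverse 1.
S ≡ 16·925·14 + 19·575·13 + 9·851·1 = 356884.
356884 mod 21275 = 16484.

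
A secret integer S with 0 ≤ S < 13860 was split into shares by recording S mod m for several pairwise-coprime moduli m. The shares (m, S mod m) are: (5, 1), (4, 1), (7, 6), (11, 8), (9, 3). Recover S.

10821

The moduli are pairwise coprime; N = 5·4·7·11·9 = 13860.
N/5 = 2772; 2772 ≡ 2 (mod 5); 2·3 ≡ 1, so inverse 3.
N/4 = 3465; 3465 ≡ 1 (mod 4), inverse 1.
N/7 = 1980; 1980 ≡ 6 (mod 7); 6·6 ≡ 1, so inverse 6.
N/11 = 1260; 1260 ≡ 6 (mod 11); 6·2 ≡ 1, so inverse 2.
N/9 = 1540; 1540 ≡ 1 (mod 9), inverse 1.
S ≡ 1·2772·3 + 1·3465·1 + 6·1980·6 + 8·1260·2 + 3·1540·1 = 107841.
107841 mod 13860 = 10821.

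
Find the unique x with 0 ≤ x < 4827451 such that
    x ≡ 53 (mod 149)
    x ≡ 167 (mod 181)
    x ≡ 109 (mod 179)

The moduli are pairwise coprime; N = 149·181·179 = 4827451.
N/149 = 32399; 32399 ≡ 66 (mod 149); 66·70 ≡ 1, so inverse 70.
N/181 = 26671; 26671 ≡ 64 (mod 181); 64·99 ≡ 1, so inverse 99.
N/179 = 26969; 26969 ≡ 119 (mod 179); 119·176 ≡ 1, so inverse 176.
x ≡ 53·32399·70 + 167·26671·99 + 109·26969·176 = 1078525229.
1078525229 mod 4827451 = 2003656.

2003656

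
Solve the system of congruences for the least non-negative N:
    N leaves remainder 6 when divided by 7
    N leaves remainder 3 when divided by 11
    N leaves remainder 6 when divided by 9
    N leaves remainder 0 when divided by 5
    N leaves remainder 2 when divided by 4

11850

The moduli are pairwise coprime; M = 7·11·9·5·4 = 13860.
M/7 = 1980; 1980 ≡ 6 (mod 7); 6·6 ≡ 1, so inverse 6.
M/11 = 1260; 1260 ≡ 6 (mod 11); 6·2 ≡ 1, so inverse 2.
M/9 = 1540; 1540 ≡ 1 (mod 9), inverse 1.
M/5 = 2772; 2772 ≡ 2 (mod 5); 2·3 ≡ 1, so inverse 3.
M/4 = 3465; 3465 ≡ 1 (mod 4), inverse 1.
N ≡ 6·1980·6 + 3·1260·2 + 6·1540·1 + 0·2772·3 + 2·3465·1 = 95010.
95010 mod 13860 = 11850.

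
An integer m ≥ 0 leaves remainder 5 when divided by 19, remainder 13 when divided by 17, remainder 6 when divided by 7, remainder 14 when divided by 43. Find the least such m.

95689

Combine the congruences pairwise.
From m ≡ 5 (mod 19) write m = 5 + 19t. Substituting into m ≡ 13 (mod 17) gives 19t ≡ 8 (mod 17), and since 2⁻¹ ≡ 9 (mod 17), t ≡ 4. Hence m ≡ 5 + 19·4 = 81 (mod 323).
From m ≡ 81 (mod 323) write m = 81 + 323t. Substituting into m ≡ 6 (mod 7) gives 323t ≡ 2 (mod 7), and since 1⁻¹ ≡ 1 (mod 7), t ≡ 2. Hence m ≡ 81 + 323·2 = 727 (mod 2261).
From m ≡ 727 (mod 2261) write m = 727 + 2261t. Substituting into m ≡ 14 (mod 43) gives 2261t ≡ 18 (mod 43), and since 25⁻¹ ≡ 31 (mod 43), t ≡ 42. Hence m ≡ 727 + 2261·42 = 95689 (mod 97223).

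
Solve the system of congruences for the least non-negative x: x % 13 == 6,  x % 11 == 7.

From x ≡ 6 (mod 13) write x = 6 + 13t. Substituting into x ≡ 7 (mod 11) gives 13t ≡ 1 (mod 11), and since 2⁻¹ ≡ 6 (mod 11), t ≡ 6. Hence x ≡ 6 + 13·6 = 84 (mod 143).

84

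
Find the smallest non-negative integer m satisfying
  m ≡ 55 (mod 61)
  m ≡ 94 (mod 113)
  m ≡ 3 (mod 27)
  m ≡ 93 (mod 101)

4478736

Combine the congruences pairwise.
From m ≡ 55 (mod 61) write m = 55 + 61t. Substituting into m ≡ 94 (mod 113) gives 61t ≡ 39 (mod 113), and since 61⁻¹ ≡ 63 (mod 113), t ≡ 84. Hence m ≡ 55 + 61·84 = 5179 (mod 6893).
From m ≡ 5179 (mod 6893) write m = 5179 + 6893t. Substituting into m ≡ 3 (mod 27) gives 6893t ≡ 8 (mod 27), and since 8⁻¹ ≡ 17 (mod 27), t ≡ 1. Hence m ≡ 5179 + 6893·1 = 12072 (mod 186111).
From m ≡ 12072 (mod 186111) write m = 12072 + 186111t. Substituting into m ≡ 93 (mod 101) gives 186111t ≡ 40 (mod 101), and since 69⁻¹ ≡ 41 (mod 101), t ≡ 24. Hence m ≡ 12072 + 186111·24 = 4478736 (mod 18797211).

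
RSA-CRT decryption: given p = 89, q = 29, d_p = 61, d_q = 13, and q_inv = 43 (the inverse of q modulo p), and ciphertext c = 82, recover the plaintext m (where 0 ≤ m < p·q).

23

m₁ = c^(d_p) mod p: c ≡ 82 (mod 89), and 82^61 mod 89 = 23.
m₂ = c^(d_q) mod q: c ≡ 24 (mod 29), and 24^13 mod 29 = 23.
h = q_inv·(m₁ − m₂) mod p = 43·(23 − 23) mod 89 = 0.
m = m₂ + h·q = 23 + 0·29 = 23.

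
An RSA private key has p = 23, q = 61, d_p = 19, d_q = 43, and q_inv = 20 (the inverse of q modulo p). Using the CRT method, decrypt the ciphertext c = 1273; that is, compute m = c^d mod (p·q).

m₁ = c^(d_p) mod p: c ≡ 8 (mod 23), and 8^19 mod 23 = 4.
m₂ = c^(d_q) mod q: c ≡ 53 (mod 61), and 53^43 mod 61 = 37.
h = q_inv·(m₁ − m₂) mod p = 20·(4 − 37) mod 23 = 7.
m = m₂ + h·q = 37 + 7·61 = 464.

464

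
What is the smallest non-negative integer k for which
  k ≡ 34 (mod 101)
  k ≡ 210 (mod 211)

From k ≡ 34 (mod 101) write k = 34 + 101t. Substituting into k ≡ 210 (mod 211) gives 101t ≡ 176 (mod 211), and since 101⁻¹ ≡ 117 (mod 211), t ≡ 125. Hence k ≡ 34 + 101·125 = 12659 (mod 21311).

12659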